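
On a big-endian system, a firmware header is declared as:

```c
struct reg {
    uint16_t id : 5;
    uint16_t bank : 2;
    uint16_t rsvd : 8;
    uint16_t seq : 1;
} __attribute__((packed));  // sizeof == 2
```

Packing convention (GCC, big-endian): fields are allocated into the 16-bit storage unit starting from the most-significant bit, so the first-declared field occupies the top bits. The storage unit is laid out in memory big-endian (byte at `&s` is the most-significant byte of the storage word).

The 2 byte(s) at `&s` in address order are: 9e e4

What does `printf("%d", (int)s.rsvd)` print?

114

[0]=0x9e [1]=0xe4 (big-endian) → word 0x9ee4
id [11+:5] = (word>>11) & 0x1f = 19
bank [9+:2] = (word>>9) & 0x3 = 3
rsvd [1+:8] = (word>>1) & 0xff = 114  ←
seq [0+:1] = (word>>0) & 0x1 = 0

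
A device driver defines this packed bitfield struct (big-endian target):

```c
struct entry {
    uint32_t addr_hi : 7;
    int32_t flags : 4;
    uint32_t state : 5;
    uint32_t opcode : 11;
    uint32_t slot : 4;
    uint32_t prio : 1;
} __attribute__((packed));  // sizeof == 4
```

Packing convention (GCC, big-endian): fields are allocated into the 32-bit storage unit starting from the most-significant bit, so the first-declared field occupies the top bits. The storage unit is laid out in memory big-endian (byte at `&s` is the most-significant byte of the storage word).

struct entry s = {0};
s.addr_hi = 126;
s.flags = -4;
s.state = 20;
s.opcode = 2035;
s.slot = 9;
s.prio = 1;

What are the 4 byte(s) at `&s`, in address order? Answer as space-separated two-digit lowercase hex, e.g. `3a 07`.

addr_hi:7 = 126 → 0x7e << 25 → word 0xfc000000
flags:4 = -4 → 0xc << 21 → word 0xfd800000
state:5 = 20 → 0x14 << 16 → word 0xfd940000
opcode:11 = 2035 → 0x7f3 << 5 → word 0xfd94fe60
slot:4 = 9 → 0x9 << 1 → word 0xfd94fe72
prio:1 = 1 → 0x1 << 0 → word 0xfd94fe73
word = 0xfd94fe73 → big-endian bytes:
  [0]=0xfd  [1]=0x94  [2]=0xfe  [3]=0x73

fd 94 fe 73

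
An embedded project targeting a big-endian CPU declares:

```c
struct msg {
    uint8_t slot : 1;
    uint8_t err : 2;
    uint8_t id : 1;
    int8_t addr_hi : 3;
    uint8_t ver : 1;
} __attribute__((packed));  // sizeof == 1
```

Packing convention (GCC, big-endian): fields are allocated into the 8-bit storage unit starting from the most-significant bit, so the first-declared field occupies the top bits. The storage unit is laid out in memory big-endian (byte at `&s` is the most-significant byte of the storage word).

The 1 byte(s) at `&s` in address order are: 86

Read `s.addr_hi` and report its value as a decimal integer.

3

[0]=0x86 (big-endian) → word 0x86
slot [7+:1] = (word>>7) & 0x1 = 1
err [5+:2] = (word>>5) & 0x3 = 0
id [4+:1] = (word>>4) & 0x1 = 0
addr_hi [1+:3] = (word>>1) & 0x7 = 3  ←
ver [0+:1] = (word>>0) & 0x1 = 0
addr_hi signed 3b, MSB=0: value = 3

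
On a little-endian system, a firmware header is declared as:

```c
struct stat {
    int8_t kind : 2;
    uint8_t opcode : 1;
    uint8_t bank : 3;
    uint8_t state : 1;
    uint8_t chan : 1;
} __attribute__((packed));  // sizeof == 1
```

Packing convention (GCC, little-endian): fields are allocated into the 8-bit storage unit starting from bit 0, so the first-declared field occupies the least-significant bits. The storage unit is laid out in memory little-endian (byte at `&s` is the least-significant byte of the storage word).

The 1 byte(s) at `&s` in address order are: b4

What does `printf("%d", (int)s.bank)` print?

[0]=0xb4 (little-endian) → word 0xb4
kind [0+:2] = (word>>0) & 0x3 = 0
opcode [2+:1] = (word>>2) & 0x1 = 1
bank [3+:3] = (word>>3) & 0x7 = 6  ←
state [6+:1] = (word>>6) & 0x1 = 0
chan [7+:1] = (word>>7) & 0x1 = 1

6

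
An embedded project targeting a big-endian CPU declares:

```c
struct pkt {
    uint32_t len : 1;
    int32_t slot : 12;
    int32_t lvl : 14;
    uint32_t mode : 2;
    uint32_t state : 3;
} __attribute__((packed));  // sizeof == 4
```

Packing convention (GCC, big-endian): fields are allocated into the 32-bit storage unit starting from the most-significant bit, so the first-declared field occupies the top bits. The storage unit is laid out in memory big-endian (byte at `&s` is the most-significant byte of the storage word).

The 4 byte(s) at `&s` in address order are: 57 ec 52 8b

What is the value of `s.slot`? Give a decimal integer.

-1283

[0]=0x57 [1]=0xec [2]=0x52 [3]=0x8b (big-endian) → word 0x57ec528b
len:1 @ bit 31 → (0x57ec528b>>31)&0x1 = 0x0
slot:12 @ bit 19 → (0x57ec528b>>19)&0xfff = 0xafd  ←
lvl:14 @ bit 5 → (0x57ec528b>>5)&0x3fff = 0x2294
mode:2 @ bit 3 → (0x57ec528b>>3)&0x3 = 0x1
state:3 @ bit 0 → (0x57ec528b>>0)&0x7 = 0x3
slot signed 12b, MSB=1: 2813 - 4096 = -1283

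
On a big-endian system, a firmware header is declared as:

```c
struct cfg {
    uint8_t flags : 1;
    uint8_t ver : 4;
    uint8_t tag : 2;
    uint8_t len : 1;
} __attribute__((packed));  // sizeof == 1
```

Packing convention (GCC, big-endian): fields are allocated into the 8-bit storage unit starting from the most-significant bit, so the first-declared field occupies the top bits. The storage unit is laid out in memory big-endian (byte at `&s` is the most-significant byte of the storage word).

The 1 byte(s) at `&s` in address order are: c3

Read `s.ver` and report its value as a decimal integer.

8

[0]=0xc3 (big-endian) → word 0xc3
flags [7+:1] = (word>>7) & 0x1 = 1
ver [3+:4] = (word>>3) & 0xf = 8  ←
tag [1+:2] = (word>>1) & 0x3 = 1
len [0+:1] = (word>>0) & 0x1 = 1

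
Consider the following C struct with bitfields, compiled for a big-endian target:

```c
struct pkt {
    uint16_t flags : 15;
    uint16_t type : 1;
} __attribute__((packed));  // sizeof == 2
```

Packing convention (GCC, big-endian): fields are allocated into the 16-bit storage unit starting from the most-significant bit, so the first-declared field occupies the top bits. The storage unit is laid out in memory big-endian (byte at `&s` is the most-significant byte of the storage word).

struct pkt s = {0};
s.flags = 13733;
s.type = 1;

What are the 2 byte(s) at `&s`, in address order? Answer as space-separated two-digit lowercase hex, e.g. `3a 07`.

flags:15 = 13733 → 0x35a5 << 1 → word 0x6b4a
type:1 = 1 → 0x1 << 0 → word 0x6b4b
word = 0x6b4b → big-endian bytes:
  [0]=0x6b  [1]=0x4b

6b 4b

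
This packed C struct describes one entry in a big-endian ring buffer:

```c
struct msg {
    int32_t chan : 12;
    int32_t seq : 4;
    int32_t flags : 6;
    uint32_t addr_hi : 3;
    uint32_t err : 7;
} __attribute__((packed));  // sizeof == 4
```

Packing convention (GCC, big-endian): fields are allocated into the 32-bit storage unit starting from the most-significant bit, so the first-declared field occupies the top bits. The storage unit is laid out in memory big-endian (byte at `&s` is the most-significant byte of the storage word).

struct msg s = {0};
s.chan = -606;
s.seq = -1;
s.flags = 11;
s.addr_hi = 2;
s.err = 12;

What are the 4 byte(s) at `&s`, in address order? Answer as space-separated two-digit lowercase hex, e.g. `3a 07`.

da 2f 2d 0c

chan (12b) val=-606 bits=0xda2 at bit 20: 0xda200000
seq (4b) val=-1 bits=0xf at bit 16: 0xda2f0000
flags (6b) val=11 bits=0xb at bit 10: 0xda2f2c00
addr_hi (3b) val=2 bits=0x2 at bit 7: 0xda2f2d00
err (7b) val=12 bits=0xc at bit 0: 0xda2f2d0c
word = 0xda2f2d0c → big-endian bytes:
  [0]=0xda  [1]=0x2f  [2]=0x2d  [3]=0x0c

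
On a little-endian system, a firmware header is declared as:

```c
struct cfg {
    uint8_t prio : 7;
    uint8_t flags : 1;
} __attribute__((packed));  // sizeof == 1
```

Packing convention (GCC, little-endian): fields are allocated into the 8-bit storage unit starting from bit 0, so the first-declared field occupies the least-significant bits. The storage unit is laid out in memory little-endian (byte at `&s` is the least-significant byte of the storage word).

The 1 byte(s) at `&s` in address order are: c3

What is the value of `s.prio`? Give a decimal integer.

67

[0]=0xc3 (little-endian) → word 0xc3
prio:7 @ bit 0 → (0xc3>>0)&0x7f = 0x43  ←
flags:1 @ bit 7 → (0xc3>>7)&0x1 = 0x1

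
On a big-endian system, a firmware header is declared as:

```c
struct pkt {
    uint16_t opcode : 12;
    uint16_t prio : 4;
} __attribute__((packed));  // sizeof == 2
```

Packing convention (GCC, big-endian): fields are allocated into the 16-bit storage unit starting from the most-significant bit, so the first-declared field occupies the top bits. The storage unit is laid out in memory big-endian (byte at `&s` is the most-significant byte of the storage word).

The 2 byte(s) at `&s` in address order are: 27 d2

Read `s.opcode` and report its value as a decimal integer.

[0]=0x27 [1]=0xd2 (big-endian) → word 0x27d2
opcode [4+:12] = (word>>4) & 0xfff = 637  ←
prio [0+:4] = (word>>0) & 0xf = 2

637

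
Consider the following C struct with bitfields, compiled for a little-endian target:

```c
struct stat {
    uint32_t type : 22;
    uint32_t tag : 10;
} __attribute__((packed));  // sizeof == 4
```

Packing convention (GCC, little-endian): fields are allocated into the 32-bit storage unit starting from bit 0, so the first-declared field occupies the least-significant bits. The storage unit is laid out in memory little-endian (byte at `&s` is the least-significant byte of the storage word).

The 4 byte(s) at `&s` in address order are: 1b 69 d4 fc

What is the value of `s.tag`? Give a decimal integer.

1011

[0]=0x1b [1]=0x69 [2]=0xd4 [3]=0xfc (little-endian) → word 0xfcd4691b
type:22 @ bit 0 → (0xfcd4691b>>0)&0x3fffff = 0x14691b
tag:10 @ bit 22 → (0xfcd4691b>>22)&0x3ff = 0x3f3  ←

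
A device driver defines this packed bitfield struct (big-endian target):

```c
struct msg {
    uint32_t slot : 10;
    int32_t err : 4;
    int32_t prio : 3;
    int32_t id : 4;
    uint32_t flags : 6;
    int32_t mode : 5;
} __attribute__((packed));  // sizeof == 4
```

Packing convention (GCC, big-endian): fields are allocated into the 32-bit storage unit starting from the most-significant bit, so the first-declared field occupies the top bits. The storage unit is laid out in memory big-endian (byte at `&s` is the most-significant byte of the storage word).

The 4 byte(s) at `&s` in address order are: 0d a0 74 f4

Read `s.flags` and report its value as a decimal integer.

39

[0]=0x0d [1]=0xa0 [2]=0x74 [3]=0xf4 (big-endian) → word 0x0da074f4
slot:10 @ bit 22 → (0x0da074f4>>22)&0x3ff = 0x36
err:4 @ bit 18 → (0x0da074f4>>18)&0xf = 0x8
prio:3 @ bit 15 → (0x0da074f4>>15)&0x7 = 0x0
id:4 @ bit 11 → (0x0da074f4>>11)&0xf = 0xe
flags:6 @ bit 5 → (0x0da074f4>>5)&0x3f = 0x27  ←
mode:5 @ bit 0 → (0x0da074f4>>0)&0x1f = 0x14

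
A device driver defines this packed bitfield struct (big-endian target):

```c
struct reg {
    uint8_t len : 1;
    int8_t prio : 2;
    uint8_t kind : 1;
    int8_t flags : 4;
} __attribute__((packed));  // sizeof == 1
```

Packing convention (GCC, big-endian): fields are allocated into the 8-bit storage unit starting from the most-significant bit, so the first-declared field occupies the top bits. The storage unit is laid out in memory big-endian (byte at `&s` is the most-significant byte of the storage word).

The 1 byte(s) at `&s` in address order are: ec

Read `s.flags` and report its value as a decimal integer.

-4

[0]=0xec (big-endian) → word 0xec
len [7+:1] = (word>>7) & 0x1 = 1
prio [5+:2] = (word>>5) & 0x3 = 3
kind [4+:1] = (word>>4) & 0x1 = 0
flags [0+:4] = (word>>0) & 0xf = 12  ←
flags signed 4b, MSB=1: 12 - 16 = -4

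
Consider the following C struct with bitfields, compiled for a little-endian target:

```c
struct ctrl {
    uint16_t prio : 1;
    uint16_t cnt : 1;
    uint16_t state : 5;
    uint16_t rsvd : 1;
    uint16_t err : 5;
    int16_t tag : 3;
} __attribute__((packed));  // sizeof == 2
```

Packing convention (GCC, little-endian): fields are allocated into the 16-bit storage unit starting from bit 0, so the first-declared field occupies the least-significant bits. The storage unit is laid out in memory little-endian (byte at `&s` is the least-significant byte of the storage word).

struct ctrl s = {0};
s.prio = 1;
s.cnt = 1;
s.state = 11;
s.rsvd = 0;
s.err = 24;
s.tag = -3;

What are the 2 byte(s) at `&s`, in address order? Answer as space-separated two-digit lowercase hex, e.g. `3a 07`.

2f b8

prio:1 = 1 → 0x1 << 0 → word 0x0001
cnt:1 = 1 → 0x1 << 1 → word 0x0003
state:5 = 11 → 0xb << 2 → word 0x002f
rsvd:1 = 0 → 0x0 << 7 → word 0x002f
err:5 = 24 → 0x18 << 8 → word 0x182f
tag:3 = -3 → 0x5 << 13 → word 0xb82f
word = 0xb82f → little-endian bytes:
  [0]=0x2f  [1]=0xb8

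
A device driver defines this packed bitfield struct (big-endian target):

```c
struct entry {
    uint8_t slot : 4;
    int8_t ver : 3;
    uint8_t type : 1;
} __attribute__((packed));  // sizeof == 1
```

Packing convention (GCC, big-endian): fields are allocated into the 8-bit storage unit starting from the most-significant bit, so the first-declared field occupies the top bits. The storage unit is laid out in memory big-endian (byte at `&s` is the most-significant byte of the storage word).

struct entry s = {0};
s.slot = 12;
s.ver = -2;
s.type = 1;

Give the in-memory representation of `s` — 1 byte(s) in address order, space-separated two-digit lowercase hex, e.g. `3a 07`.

slot:4 = 12 → 0xc << 4 → word 0xc0
ver:3 = -2 → 0x6 << 1 → word 0xcc
type:1 = 1 → 0x1 << 0 → word 0xcd
word = 0xcd → big-endian bytes:
  [0]=0xcd

cd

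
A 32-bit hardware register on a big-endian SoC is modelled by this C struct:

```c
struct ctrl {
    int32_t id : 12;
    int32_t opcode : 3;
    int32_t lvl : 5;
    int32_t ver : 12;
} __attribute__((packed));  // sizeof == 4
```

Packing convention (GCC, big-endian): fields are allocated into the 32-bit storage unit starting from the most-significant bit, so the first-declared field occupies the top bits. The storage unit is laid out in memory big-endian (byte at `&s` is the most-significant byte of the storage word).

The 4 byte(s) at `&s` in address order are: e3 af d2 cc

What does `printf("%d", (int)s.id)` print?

-454

[0]=0xe3 [1]=0xaf [2]=0xd2 [3]=0xcc (big-endian) → word 0xe3afd2cc
id:12 @ bit 20 → (0xe3afd2cc>>20)&0xfff = 0xe3a  ←
opcode:3 @ bit 17 → (0xe3afd2cc>>17)&0x7 = 0x7
lvl:5 @ bit 12 → (0xe3afd2cc>>12)&0x1f = 0x1d
ver:12 @ bit 0 → (0xe3afd2cc>>0)&0xfff = 0x2cc
id signed 12b, MSB=1: 3642 - 4096 = -454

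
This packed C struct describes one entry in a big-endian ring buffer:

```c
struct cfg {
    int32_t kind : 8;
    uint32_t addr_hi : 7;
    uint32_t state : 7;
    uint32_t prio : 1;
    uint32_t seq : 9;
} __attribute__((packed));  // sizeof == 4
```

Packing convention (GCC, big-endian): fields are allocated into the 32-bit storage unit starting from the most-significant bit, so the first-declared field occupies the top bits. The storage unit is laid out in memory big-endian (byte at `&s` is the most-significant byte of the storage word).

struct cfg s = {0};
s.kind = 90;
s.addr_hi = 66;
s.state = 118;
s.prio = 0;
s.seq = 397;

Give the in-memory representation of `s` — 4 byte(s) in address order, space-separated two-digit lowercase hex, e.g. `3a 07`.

5a 85 d9 8d

kind (8b) val=90 bits=0x5a at bit 24: 0x5a000000
addr_hi (7b) val=66 bits=0x42 at bit 17: 0x5a840000
state (7b) val=118 bits=0x76 at bit 10: 0x5a85d800
prio (1b) val=0 bits=0x0 at bit 9: 0x5a85d800
seq (9b) val=397 bits=0x18d at bit 0: 0x5a85d98d
word = 0x5a85d98d → big-endian bytes:
  [0]=0x5a  [1]=0x85  [2]=0xd9  [3]=0x8d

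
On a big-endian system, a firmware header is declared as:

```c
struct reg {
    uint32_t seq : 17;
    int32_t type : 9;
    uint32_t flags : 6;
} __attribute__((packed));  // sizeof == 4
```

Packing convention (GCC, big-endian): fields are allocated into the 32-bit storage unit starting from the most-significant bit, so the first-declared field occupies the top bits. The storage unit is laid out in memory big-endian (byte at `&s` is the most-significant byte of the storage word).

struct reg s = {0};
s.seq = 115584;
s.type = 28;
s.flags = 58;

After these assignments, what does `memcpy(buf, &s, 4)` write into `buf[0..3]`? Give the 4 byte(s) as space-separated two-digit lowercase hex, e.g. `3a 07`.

e1 c0 07 3a

seq:17 = 115584 → 0x1c380 << 15 → word 0xe1c00000
type:9 = 28 → 0x1c << 6 → word 0xe1c00700
flags:6 = 58 → 0x3a << 0 → word 0xe1c0073a
word = 0xe1c0073a → big-endian bytes:
  [0]=0xe1  [1]=0xc0  [2]=0x07  [3]=0x3a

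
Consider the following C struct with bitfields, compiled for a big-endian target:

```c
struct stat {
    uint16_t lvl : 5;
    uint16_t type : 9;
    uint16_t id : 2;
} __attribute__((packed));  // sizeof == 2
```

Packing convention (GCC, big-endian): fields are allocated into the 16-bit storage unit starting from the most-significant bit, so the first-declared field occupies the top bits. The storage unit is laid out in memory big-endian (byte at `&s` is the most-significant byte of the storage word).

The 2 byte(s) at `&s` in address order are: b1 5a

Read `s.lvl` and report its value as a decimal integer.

22

[0]=0xb1 [1]=0x5a (big-endian) → word 0xb15a
lvl:5 @ bit 11 → (0xb15a>>11)&0x1f = 0x16  ←
type:9 @ bit 2 → (0xb15a>>2)&0x1ff = 0x56
id:2 @ bit 0 → (0xb15a>>0)&0x3 = 0x2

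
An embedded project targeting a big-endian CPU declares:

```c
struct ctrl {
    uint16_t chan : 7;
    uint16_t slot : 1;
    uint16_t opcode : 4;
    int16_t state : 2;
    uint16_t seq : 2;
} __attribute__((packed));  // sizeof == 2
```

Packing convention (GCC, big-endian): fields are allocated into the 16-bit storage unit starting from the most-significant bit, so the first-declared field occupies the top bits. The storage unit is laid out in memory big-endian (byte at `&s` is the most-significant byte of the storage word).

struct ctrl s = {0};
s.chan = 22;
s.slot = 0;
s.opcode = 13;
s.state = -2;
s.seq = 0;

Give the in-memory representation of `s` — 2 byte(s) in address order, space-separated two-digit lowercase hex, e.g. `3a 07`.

chan (7b) val=22 bits=0x16 at bit 9: 0x2c00
slot (1b) val=0 bits=0x0 at bit 8: 0x2c00
opcode (4b) val=13 bits=0xd at bit 4: 0x2cd0
state (2b) val=-2 bits=0x2 at bit 2: 0x2cd8
seq (2b) val=0 bits=0x0 at bit 0: 0x2cd8
word = 0x2cd8 → big-endian bytes:
  [0]=0x2c  [1]=0xd8

2c d8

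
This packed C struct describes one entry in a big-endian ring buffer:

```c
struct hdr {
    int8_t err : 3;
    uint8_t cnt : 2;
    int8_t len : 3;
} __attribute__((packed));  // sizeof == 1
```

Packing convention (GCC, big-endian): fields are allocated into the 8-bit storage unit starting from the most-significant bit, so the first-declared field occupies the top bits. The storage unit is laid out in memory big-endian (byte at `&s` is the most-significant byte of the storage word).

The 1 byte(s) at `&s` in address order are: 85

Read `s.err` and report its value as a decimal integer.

-4

[0]=0x85 (big-endian) → word 0x85
err [5+:3] = (word>>5) & 0x7 = 4  ←
cnt [3+:2] = (word>>3) & 0x3 = 0
len [0+:3] = (word>>0) & 0x7 = 5
err signed 3b, MSB=1: 4 - 8 = -4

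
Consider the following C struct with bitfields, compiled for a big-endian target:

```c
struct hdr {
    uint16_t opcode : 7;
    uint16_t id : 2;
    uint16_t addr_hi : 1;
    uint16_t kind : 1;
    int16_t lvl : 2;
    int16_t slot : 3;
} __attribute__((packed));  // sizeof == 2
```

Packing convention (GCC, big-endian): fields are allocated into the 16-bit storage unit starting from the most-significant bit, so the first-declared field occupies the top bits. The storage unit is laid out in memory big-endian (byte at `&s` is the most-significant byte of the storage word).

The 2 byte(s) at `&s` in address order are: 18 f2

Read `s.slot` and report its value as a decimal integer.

2

[0]=0x18 [1]=0xf2 (big-endian) → word 0x18f2
opcode:7 @ bit 9 → (0x18f2>>9)&0x7f = 0xc
id:2 @ bit 7 → (0x18f2>>7)&0x3 = 0x1
addr_hi:1 @ bit 6 → (0x18f2>>6)&0x1 = 0x1
kind:1 @ bit 5 → (0x18f2>>5)&0x1 = 0x1
lvl:2 @ bit 3 → (0x18f2>>3)&0x3 = 0x2
slot:3 @ bit 0 → (0x18f2>>0)&0x7 = 0x2  ←
slot signed 3b, MSB=0: value = 2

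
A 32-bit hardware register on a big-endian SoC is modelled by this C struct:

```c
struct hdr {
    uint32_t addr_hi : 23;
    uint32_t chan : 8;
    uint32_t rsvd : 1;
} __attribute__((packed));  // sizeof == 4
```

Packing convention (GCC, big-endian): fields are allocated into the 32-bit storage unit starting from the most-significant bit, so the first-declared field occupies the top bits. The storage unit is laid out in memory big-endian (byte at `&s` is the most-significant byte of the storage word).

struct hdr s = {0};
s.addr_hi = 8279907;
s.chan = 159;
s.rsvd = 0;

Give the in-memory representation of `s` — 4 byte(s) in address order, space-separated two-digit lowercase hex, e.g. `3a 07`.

addr_hi:23 = 8279907 → 0x7e5763 << 9 → word 0xfcaec600
chan:8 = 159 → 0x9f << 1 → word 0xfcaec73e
rsvd:1 = 0 → 0x0 << 0 → word 0xfcaec73e
word = 0xfcaec73e → big-endian bytes:
  [0]=0xfc  [1]=0xae  [2]=0xc7  [3]=0x3e

fc ae c7 3e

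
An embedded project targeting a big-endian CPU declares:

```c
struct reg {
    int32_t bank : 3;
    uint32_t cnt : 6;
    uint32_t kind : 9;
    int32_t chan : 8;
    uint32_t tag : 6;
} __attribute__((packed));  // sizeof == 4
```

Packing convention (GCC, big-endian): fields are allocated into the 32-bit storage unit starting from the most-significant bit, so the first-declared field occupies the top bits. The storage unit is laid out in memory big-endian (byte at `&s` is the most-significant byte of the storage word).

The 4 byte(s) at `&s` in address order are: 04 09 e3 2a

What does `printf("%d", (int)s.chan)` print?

[0]=0x04 [1]=0x09 [2]=0xe3 [3]=0x2a (big-endian) → word 0x0409e32a
bank:3 @ bit 29 → (0x0409e32a>>29)&0x7 = 0x0
cnt:6 @ bit 23 → (0x0409e32a>>23)&0x3f = 0x8
kind:9 @ bit 14 → (0x0409e32a>>14)&0x1ff = 0x27
chan:8 @ bit 6 → (0x0409e32a>>6)&0xff = 0x8c  ←
tag:6 @ bit 0 → (0x0409e32a>>0)&0x3f = 0x2a
chan signed 8b, MSB=1: 140 - 256 = -116

-116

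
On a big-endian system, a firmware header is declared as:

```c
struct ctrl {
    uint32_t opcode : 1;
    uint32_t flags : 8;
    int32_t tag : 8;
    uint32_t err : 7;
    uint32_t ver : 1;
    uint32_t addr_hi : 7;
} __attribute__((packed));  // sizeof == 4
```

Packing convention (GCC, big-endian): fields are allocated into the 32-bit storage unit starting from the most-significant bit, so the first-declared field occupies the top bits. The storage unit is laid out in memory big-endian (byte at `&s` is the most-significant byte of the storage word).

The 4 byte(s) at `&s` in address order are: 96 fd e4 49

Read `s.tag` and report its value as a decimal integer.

-5

[0]=0x96 [1]=0xfd [2]=0xe4 [3]=0x49 (big-endian) → word 0x96fde449
opcode:1 @ bit 31 → (0x96fde449>>31)&0x1 = 0x1
flags:8 @ bit 23 → (0x96fde449>>23)&0xff = 0x2d
tag:8 @ bit 15 → (0x96fde449>>15)&0xff = 0xfb  ←
err:7 @ bit 8 → (0x96fde449>>8)&0x7f = 0x64
ver:1 @ bit 7 → (0x96fde449>>7)&0x1 = 0x0
addr_hi:7 @ bit 0 → (0x96fde449>>0)&0x7f = 0x49
tag signed 8b, MSB=1: 251 - 256 = -5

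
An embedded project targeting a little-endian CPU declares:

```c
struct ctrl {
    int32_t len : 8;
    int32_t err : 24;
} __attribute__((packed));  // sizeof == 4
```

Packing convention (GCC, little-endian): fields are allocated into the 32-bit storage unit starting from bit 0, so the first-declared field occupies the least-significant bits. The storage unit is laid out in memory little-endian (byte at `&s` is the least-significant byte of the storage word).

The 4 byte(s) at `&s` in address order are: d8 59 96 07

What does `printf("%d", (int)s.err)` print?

[0]=0xd8 [1]=0x59 [2]=0x96 [3]=0x07 (little-endian) → word 0x079659d8
len [0+:8] = (word>>0) & 0xff = 216
err [8+:24] = (word>>8) & 0xffffff = 497241  ←
err signed 24b, MSB=0: value = 497241

497241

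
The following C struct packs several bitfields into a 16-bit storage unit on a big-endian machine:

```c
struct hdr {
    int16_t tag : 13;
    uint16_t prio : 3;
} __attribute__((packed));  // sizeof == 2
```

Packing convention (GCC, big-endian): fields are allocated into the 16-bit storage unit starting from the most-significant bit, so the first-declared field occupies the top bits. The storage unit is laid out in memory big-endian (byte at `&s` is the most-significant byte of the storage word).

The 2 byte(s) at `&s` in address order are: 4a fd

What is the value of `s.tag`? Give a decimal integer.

2399

[0]=0x4a [1]=0xfd (big-endian) → word 0x4afd
tag:13 @ bit 3 → (0x4afd>>3)&0x1fff = 0x95f  ←
prio:3 @ bit 0 → (0x4afd>>0)&0x7 = 0x5
tag signed 13b, MSB=0: value = 2399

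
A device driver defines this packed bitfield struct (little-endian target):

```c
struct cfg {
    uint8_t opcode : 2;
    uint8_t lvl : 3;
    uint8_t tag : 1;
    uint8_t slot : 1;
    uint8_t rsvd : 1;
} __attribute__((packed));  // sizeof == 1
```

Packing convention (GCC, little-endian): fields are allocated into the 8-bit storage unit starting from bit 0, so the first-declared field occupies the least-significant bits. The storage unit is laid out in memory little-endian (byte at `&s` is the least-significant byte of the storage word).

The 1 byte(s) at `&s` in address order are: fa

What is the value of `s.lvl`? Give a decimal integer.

[0]=0xfa (little-endian) → word 0xfa
opcode [0+:2] = (word>>0) & 0x3 = 2
lvl [2+:3] = (word>>2) & 0x7 = 6  ←
tag [5+:1] = (word>>5) & 0x1 = 1
slot [6+:1] = (word>>6) & 0x1 = 1
rsvd [7+:1] = (word>>7) & 0x1 = 1

6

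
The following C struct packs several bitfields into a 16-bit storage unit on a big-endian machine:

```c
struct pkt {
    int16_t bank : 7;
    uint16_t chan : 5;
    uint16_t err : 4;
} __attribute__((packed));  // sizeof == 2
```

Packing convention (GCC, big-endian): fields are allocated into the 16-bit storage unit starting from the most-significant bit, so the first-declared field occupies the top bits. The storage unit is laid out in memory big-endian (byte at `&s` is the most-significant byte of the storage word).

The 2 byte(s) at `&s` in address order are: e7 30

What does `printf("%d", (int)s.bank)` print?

-13

[0]=0xe7 [1]=0x30 (big-endian) → word 0xe730
bank [9+:7] = (word>>9) & 0x7f = 115  ←
chan [4+:5] = (word>>4) & 0x1f = 19
err [0+:4] = (word>>0) & 0xf = 0
bank signed 7b, MSB=1: 115 - 128 = -13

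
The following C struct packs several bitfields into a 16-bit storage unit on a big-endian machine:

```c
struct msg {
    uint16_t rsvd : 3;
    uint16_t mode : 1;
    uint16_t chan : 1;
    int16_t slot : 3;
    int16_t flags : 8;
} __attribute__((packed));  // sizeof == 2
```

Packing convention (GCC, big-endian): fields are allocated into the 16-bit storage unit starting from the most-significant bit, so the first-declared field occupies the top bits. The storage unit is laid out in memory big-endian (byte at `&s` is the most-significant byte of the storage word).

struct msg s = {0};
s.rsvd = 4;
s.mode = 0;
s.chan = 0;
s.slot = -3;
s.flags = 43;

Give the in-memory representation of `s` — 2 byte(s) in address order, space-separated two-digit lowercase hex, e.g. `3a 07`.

[13+:3] rsvd=4 & 0x7 = 0x4; word=0x8000
[12+:1] mode=0 & 0x1 = 0x0; word=0x8000
[11+:1] chan=0 & 0x1 = 0x0; word=0x8000
[8+:3] slot=-3 & 0x7 = 0x5; word=0x8500
[0+:8] flags=43 & 0xff = 0x2b; word=0x852b
word = 0x852b → big-endian bytes:
  [0]=0x85  [1]=0x2b

85 2b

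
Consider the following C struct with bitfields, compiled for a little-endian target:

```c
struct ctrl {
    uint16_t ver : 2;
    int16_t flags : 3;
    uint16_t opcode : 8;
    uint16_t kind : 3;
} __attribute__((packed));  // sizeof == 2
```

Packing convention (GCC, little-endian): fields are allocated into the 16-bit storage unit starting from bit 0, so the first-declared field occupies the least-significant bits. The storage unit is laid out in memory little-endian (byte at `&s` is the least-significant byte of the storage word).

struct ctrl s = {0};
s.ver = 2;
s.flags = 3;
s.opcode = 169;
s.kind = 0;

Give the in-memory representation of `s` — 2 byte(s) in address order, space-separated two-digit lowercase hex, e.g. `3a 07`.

2e 15

ver:2 = 2 → 0x2 << 0 → word 0x0002
flags:3 = 3 → 0x3 << 2 → word 0x000e
opcode:8 = 169 → 0xa9 << 5 → word 0x152e
kind:3 = 0 → 0x0 << 13 → word 0x152e
word = 0x152e → little-endian bytes:
  [0]=0x2e  [1]=0x15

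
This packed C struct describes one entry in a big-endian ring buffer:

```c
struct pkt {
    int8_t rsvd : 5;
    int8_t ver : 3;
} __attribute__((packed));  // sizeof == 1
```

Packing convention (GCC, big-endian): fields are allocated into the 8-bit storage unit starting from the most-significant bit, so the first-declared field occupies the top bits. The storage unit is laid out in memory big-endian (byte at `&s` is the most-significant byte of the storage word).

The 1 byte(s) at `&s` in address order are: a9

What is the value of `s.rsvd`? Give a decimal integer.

-11

[0]=0xa9 (big-endian) → word 0xa9
rsvd:5 @ bit 3 → (0xa9>>3)&0x1f = 0x15  ←
ver:3 @ bit 0 → (0xa9>>0)&0x7 = 0x1
rsvd signed 5b, MSB=1: 21 - 32 = -11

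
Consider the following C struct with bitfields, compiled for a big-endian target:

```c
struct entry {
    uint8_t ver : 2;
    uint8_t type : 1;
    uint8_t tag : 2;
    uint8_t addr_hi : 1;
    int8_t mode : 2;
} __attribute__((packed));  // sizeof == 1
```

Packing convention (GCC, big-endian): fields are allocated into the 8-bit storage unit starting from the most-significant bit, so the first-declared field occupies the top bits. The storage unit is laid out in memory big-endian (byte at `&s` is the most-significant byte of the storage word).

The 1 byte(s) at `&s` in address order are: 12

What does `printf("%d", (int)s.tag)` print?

2

[0]=0x12 (big-endian) → word 0x12
ver:2 @ bit 6 → (0x12>>6)&0x3 = 0x0
type:1 @ bit 5 → (0x12>>5)&0x1 = 0x0
tag:2 @ bit 3 → (0x12>>3)&0x3 = 0x2  ←
addr_hi:1 @ bit 2 → (0x12>>2)&0x1 = 0x0
mode:2 @ bit 0 → (0x12>>0)&0x3 = 0x2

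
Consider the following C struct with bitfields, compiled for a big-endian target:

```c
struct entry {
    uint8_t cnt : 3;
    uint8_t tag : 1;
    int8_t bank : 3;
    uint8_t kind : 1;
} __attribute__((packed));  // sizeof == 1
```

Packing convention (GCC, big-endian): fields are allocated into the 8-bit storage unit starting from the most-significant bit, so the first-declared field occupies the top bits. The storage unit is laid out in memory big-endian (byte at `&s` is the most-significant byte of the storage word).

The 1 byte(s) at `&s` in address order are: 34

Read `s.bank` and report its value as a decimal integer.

2

[0]=0x34 (big-endian) → word 0x34
cnt:3 @ bit 5 → (0x34>>5)&0x7 = 0x1
tag:1 @ bit 4 → (0x34>>4)&0x1 = 0x1
bank:3 @ bit 1 → (0x34>>1)&0x7 = 0x2  ←
kind:1 @ bit 0 → (0x34>>0)&0x1 = 0x0
bank signed 3b, MSB=0: value = 2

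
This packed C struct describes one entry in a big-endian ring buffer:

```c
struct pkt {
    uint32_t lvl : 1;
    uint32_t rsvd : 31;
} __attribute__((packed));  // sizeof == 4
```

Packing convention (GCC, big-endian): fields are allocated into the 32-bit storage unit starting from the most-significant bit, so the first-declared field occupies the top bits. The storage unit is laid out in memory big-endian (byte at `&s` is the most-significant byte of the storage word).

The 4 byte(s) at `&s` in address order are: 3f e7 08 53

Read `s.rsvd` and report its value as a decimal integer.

[0]=0x3f [1]=0xe7 [2]=0x08 [3]=0x53 (big-endian) → word 0x3fe70853
lvl [31+:1] = (word>>31) & 0x1 = 0
rsvd [0+:31] = (word>>0) & 0x7fffffff = 1072105555  ←

1072105555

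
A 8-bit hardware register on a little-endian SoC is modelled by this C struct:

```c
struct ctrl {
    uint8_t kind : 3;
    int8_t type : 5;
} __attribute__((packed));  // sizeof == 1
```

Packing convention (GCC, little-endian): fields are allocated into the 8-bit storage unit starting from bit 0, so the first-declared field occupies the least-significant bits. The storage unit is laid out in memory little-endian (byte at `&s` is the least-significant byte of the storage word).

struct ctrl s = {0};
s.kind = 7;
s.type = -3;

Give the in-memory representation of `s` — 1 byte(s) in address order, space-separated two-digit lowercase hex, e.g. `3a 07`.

ef

kind (3b) val=7 bits=0x7 at bit 0: 0x07
type (5b) val=-3 bits=0x1d at bit 3: 0xef
word = 0xef → little-endian bytes:
  [0]=0xef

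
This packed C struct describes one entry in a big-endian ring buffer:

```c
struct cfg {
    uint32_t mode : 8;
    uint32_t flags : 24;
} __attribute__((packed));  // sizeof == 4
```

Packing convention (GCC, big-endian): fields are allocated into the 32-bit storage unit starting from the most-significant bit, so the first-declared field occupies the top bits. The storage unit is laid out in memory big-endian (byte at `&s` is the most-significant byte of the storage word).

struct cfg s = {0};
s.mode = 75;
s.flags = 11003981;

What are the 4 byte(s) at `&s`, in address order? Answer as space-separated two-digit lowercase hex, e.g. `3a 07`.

4b a7 e8 4d

mode (8b) val=75 bits=0x4b at bit 24: 0x4b000000
flags (24b) val=11003981 bits=0xa7e84d at bit 0: 0x4ba7e84d
word = 0x4ba7e84d → big-endian bytes:
  [0]=0x4b  [1]=0xa7  [2]=0xe8  [3]=0x4d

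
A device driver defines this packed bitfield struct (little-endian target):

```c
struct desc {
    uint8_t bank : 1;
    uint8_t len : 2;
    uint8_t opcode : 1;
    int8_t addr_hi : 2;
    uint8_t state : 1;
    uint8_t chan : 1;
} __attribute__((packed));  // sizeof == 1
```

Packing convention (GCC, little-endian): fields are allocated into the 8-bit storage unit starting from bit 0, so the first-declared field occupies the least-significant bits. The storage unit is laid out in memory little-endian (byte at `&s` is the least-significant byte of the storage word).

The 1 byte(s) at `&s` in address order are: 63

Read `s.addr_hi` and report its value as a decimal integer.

[0]=0x63 (little-endian) → word 0x63
bank:1 @ bit 0 → (0x63>>0)&0x1 = 0x1
len:2 @ bit 1 → (0x63>>1)&0x3 = 0x1
opcode:1 @ bit 3 → (0x63>>3)&0x1 = 0x0
addr_hi:2 @ bit 4 → (0x63>>4)&0x3 = 0x2  ←
state:1 @ bit 6 → (0x63>>6)&0x1 = 0x1
chan:1 @ bit 7 → (0x63>>7)&0x1 = 0x0
addr_hi signed 2b, MSB=1: 2 - 4 = -2

-2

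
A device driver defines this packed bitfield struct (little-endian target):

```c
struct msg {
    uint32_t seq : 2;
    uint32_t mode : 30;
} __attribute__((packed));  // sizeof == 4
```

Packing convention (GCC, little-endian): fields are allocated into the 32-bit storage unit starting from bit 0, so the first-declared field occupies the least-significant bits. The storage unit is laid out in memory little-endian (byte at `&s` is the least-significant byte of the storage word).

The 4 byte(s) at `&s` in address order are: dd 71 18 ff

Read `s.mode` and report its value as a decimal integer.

[0]=0xdd [1]=0x71 [2]=0x18 [3]=0xff (little-endian) → word 0xff1871dd
seq [0+:2] = (word>>0) & 0x3 = 1
mode [2+:30] = (word>>2) & 0x3fffffff = 1069948023  ←

1069948023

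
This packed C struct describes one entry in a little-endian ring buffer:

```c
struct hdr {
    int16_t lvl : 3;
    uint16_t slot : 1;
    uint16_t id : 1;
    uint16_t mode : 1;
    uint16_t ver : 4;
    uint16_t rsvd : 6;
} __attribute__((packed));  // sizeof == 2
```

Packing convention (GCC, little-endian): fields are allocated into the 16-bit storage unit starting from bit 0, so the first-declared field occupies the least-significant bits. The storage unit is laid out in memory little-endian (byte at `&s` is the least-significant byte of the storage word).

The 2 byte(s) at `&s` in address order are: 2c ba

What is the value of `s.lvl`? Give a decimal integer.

-4

[0]=0x2c [1]=0xba (little-endian) → word 0xba2c
lvl:3 @ bit 0 → (0xba2c>>0)&0x7 = 0x4  ←
slot:1 @ bit 3 → (0xba2c>>3)&0x1 = 0x1
id:1 @ bit 4 → (0xba2c>>4)&0x1 = 0x0
mode:1 @ bit 5 → (0xba2c>>5)&0x1 = 0x1
ver:4 @ bit 6 → (0xba2c>>6)&0xf = 0x8
rsvd:6 @ bit 10 → (0xba2c>>10)&0x3f = 0x2e
lvl signed 3b, MSB=1: 4 - 8 = -4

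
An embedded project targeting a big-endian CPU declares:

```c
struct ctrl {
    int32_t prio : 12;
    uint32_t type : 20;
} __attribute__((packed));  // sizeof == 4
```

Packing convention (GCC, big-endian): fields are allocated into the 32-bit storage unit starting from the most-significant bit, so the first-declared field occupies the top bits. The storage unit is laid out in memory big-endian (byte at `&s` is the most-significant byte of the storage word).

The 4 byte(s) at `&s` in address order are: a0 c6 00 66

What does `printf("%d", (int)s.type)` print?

[0]=0xa0 [1]=0xc6 [2]=0x00 [3]=0x66 (big-endian) → word 0xa0c60066
prio [20+:12] = (word>>20) & 0xfff = 2572
type [0+:20] = (word>>0) & 0xfffff = 393318  ←

393318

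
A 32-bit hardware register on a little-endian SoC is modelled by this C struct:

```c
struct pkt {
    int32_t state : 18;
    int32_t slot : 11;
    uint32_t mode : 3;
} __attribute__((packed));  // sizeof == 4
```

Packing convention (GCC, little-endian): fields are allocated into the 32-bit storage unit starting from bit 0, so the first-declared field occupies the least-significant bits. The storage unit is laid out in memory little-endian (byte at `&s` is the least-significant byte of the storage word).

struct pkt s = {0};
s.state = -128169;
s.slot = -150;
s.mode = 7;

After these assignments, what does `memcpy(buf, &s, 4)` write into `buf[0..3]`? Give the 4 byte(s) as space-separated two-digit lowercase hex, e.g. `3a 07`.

57 0b aa fd

state:18 = -128169 → 0x20b57 << 0 → word 0x00020b57
slot:11 = -150 → 0x76a << 18 → word 0x1daa0b57
mode:3 = 7 → 0x7 << 29 → word 0xfdaa0b57
word = 0xfdaa0b57 → little-endian bytes:
  [0]=0x57  [1]=0x0b  [2]=0xaa  [3]=0xfd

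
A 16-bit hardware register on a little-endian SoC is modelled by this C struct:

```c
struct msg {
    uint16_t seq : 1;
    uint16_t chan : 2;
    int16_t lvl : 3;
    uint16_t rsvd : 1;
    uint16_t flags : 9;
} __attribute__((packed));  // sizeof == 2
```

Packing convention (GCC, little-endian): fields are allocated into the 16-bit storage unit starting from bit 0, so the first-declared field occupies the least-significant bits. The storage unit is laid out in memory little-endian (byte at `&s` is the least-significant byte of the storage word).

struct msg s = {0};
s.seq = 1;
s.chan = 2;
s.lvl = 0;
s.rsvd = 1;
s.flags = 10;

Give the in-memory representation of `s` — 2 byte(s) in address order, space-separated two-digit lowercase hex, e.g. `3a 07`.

seq:1 = 1 → 0x1 << 0 → word 0x0001
chan:2 = 2 → 0x2 << 1 → word 0x0005
lvl:3 = 0 → 0x0 << 3 → word 0x0005
rsvd:1 = 1 → 0x1 << 6 → word 0x0045
flags:9 = 10 → 0xa << 7 → word 0x0545
word = 0x0545 → little-endian bytes:
  [0]=0x45  [1]=0x05

45 05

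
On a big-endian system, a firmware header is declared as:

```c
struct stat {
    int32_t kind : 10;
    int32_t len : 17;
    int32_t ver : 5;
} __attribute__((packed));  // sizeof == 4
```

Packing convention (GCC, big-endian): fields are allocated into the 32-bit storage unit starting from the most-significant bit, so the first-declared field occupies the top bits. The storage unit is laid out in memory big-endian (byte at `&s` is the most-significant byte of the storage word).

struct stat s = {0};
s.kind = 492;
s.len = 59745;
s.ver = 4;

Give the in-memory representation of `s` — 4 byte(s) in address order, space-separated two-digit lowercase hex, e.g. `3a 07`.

kind (10b) val=492 bits=0x1ec at bit 22: 0x7b000000
len (17b) val=59745 bits=0xe961 at bit 5: 0x7b1d2c20
ver (5b) val=4 bits=0x4 at bit 0: 0x7b1d2c24
word = 0x7b1d2c24 → big-endian bytes:
  [0]=0x7b  [1]=0x1d  [2]=0x2c  [3]=0x24

7b 1d 2c 24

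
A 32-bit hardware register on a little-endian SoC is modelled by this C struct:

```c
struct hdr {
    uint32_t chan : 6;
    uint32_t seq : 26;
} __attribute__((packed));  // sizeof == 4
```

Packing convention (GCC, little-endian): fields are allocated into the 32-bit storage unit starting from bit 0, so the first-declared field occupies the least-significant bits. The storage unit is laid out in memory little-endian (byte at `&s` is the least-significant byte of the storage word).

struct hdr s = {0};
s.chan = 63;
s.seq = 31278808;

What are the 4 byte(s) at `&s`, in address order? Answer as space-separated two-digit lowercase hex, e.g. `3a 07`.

chan:6 = 63 → 0x3f << 0 → word 0x0000003f
seq:26 = 31278808 → 0x1dd46d8 << 6 → word 0x7751b63f
word = 0x7751b63f → little-endian bytes:
  [0]=0x3f  [1]=0xb6  [2]=0x51  [3]=0x77

3f b6 51 77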